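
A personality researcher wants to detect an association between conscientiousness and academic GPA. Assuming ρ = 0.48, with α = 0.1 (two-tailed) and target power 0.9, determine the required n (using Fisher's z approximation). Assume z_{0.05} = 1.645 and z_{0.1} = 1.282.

Fisher's z: C = ½·ln((1+r)/(1−r)) = ½·ln(2.8462) = 0.5230.
n = ((z_{α/2} + z_β)/C)² + 3.
(1.645 + 1.282) / 0.5230 = 2.927 / 0.5230 = 5.597.
n = 5.597² + 3 = 31.32 + 3 = 34.3.
Round up.

n = 35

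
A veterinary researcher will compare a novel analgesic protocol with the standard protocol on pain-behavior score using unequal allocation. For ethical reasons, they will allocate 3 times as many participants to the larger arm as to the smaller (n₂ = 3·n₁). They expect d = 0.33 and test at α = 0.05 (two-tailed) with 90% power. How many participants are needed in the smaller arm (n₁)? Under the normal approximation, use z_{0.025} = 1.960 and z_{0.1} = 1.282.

n₁ = 129

With allocation ratio k = n₂/n₁ = 3, Var(x̄₁−x̄₂) = σ²(1/n₁ + 1/(k·n₁)) = σ²·(k+1)/(k·n₁).
So n₁ = (1 + 1/k)·((z_{α/2} + z_β)/d)² = 1.333 × (3.242/0.33)².
n₁ = 1.333 × 96.52 = 128.7.
Round up: n₁ = 129, giving n₂ = 3 × 129 = 387.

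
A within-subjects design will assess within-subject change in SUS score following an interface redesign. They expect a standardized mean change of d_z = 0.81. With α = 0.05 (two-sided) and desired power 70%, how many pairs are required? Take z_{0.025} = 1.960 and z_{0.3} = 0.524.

For a paired (one-sample on differences) test: n = ((z_{α/2} + z_β) / d)².
z_{α/2} + z_β = 1.960 + 0.524 = 2.484.
n = (2.484 / 0.81)² = 3.067² = 9.40.
Round up.

n = 10 pairs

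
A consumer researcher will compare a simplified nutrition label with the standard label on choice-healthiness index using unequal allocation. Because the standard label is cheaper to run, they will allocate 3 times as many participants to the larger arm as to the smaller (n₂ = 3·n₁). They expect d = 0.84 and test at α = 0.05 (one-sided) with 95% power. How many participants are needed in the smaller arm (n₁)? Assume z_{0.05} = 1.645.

n₁ = 21

With allocation ratio k = n₂/n₁ = 3, Var(x̄₁−x̄₂) = σ²(1/n₁ + 1/(k·n₁)) = σ²·(k+1)/(k·n₁).
So n₁ = (1 + 1/k)·((z_{α} + z_β)/d)² = 1.333 × (3.290/0.84)².
n₁ = 1.333 × 15.34 = 20.5.
Round up: n₁ = 21, giving n₂ = 3 × 21 = 63.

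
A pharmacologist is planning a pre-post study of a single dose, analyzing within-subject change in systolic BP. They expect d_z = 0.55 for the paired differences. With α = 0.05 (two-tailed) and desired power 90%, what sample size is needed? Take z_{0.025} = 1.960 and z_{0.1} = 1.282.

n = 35 pairs

For a paired (one-sample on differences) test: n = ((z_{α/2} + z_β) / d)².
z_{α/2} + z_β = 1.960 + 1.282 = 3.242.
n = (3.242 / 0.55)² = 5.895² = 34.75.
Round up.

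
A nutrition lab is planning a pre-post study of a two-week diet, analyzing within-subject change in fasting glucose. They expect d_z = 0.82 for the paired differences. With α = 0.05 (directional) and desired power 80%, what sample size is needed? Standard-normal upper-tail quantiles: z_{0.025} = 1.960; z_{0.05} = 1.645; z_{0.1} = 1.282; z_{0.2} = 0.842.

n = 10 pairs

For a paired (one-sample on differences) test: n = ((z_{α} + z_β) / d)².
z_{α} + z_β = 1.645 + 0.842 = 2.487.
n = (2.487 / 0.82)² = 3.033² = 9.20.
Round up.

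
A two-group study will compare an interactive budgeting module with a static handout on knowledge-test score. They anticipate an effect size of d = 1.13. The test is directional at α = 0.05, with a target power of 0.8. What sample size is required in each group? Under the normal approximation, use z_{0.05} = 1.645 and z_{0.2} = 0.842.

n = 10 per group

For two independent groups with equal n: n = 2·((z_{α} + z_β) / d)².
z_{α} + z_β = 1.645 + 0.842 = 2.487.
n = 2 × (2.487 / 1.13)² = 2 × 2.201² = 2 × 4.84 = 9.7.
Round up to the next whole participant.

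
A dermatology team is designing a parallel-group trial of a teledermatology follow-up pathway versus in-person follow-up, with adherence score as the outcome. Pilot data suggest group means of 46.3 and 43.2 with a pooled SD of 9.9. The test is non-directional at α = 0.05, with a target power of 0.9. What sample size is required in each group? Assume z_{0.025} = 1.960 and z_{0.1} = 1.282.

Cohen's d = |M₁ − M₂| / SD_pooled = |46.3 − 43.2| / 9.9 = 3.1 / 9.9 = 0.313.
For two independent groups with equal n: n = 2·((z_{α/2} + z_β) / d)².
z_{α/2} + z_β = 1.960 + 1.282 = 3.242.
n = 2 × (3.242 / 0.313)² = 2 × 10.358² = 2 × 107.28 = 214.6.
Round up to the next whole participant.

n = 215 per group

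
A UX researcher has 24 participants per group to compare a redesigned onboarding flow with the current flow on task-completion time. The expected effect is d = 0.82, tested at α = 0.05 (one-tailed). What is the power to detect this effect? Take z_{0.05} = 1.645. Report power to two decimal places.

power ≈ 0.88

For two equal groups, power = Φ(d·√(n/2) − z_{α}).
d·√(n/2) = 0.82 × √(24/2) = 0.82 × 3.464 = 2.841.
z_β = 2.841 − 1.645 = 1.196.
Power = Φ(1.196) = 0.884.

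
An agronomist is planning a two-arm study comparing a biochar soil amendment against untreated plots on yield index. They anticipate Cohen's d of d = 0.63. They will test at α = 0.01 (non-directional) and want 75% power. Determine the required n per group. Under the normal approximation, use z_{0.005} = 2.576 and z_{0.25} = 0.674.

For two independent groups with equal n: n = 2·((z_{α/2} + z_β) / d)².
z_{α/2} + z_β = 2.576 + 0.674 = 3.250.
n = 2 × (3.250 / 0.63)² = 2 × 5.159² = 2 × 26.61 = 53.2.
Round up to the next whole participant.

n = 54 per group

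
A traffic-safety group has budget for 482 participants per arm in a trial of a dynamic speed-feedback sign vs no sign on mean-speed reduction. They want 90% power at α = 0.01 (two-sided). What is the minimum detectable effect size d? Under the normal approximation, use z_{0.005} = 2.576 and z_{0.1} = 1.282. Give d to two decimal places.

For two independent groups of n = 482 each: d_min = (z_{α/2} + z_β)·√(2/n).
z-sum = 2.576 + 1.282 = 3.858.
d_min = 3.858 × √(2/482) = 3.858 × 0.0644 = 0.249.

d_min ≈ 0.25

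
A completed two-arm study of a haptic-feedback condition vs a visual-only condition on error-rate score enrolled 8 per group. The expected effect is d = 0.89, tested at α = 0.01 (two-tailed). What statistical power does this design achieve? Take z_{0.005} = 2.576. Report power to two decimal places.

power ≈ 0.21

For two equal groups, power = Φ(d·√(n/2) − z_{α/2}).
d·√(n/2) = 0.89 × √(8/2) = 0.89 × 2.000 = 1.780.
z_β = 1.780 − 2.576 = -0.796.
Power = Φ(-0.796) = 0.213.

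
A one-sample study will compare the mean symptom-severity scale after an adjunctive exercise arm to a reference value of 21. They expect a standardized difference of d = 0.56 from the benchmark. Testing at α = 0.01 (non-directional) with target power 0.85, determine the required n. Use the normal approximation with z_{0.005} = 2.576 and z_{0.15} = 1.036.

n = 42

For a one-sample test: n = ((z_{α/2} + z_β) / d)².
z_{α/2} + z_β = 2.576 + 1.036 = 3.612.
n = (3.612 / 0.56)² = 6.450² = 41.60.
Round up.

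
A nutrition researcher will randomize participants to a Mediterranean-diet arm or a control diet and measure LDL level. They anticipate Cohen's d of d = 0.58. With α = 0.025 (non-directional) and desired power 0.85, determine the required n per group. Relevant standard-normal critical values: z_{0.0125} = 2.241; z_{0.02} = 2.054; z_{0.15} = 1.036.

For two independent groups with equal n: n = 2·((z_{α/2} + z_β) / d)².
z_{α/2} + z_β = 2.241 + 1.036 = 3.277.
n = 2 × (3.277 / 0.58)² = 2 × 5.650² = 2 × 31.92 = 63.8.
Round up to the next whole participant.

n = 64 per group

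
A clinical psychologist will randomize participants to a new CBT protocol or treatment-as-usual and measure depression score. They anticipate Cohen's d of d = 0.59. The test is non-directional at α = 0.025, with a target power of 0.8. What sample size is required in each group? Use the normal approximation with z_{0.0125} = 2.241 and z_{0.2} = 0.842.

n = 55 per group

For two independent groups with equal n: n = 2·((z_{α/2} + z_β) / d)².
z_{α/2} + z_β = 2.241 + 0.842 = 3.083.
n = 2 × (3.083 / 0.59)² = 2 × 5.225² = 2 × 27.31 = 54.6.
Round up to the next whole participant.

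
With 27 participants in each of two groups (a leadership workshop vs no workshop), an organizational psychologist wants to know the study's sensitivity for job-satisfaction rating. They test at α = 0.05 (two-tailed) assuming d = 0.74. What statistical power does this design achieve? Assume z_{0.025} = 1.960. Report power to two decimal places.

For two equal groups, power = Φ(d·√(n/2) − z_{α/2}).
d·√(n/2) = 0.74 × √(27/2) = 0.74 × 3.674 = 2.719.
z_β = 2.719 − 1.960 = 0.759.
Power = Φ(0.759) = 0.776.

power ≈ 0.78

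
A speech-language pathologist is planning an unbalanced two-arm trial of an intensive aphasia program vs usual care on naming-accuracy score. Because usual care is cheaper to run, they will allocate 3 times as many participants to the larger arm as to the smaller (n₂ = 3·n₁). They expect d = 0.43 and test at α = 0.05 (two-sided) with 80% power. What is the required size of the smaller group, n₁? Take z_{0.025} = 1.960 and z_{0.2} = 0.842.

n₁ = 57

With allocation ratio k = n₂/n₁ = 3, Var(x̄₁−x̄₂) = σ²(1/n₁ + 1/(k·n₁)) = σ²·(k+1)/(k·n₁).
So n₁ = (1 + 1/k)·((z_{α/2} + z_β)/d)² = 1.333 × (2.802/0.43)².
n₁ = 1.333 × 42.46 = 56.6.
Round up: n₁ = 57, giving n₂ = 3 × 57 = 171.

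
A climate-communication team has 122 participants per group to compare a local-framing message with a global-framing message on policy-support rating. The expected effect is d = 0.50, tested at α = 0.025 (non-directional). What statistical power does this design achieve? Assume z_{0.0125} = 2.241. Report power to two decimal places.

For two equal groups, power = Φ(d·√(n/2) − z_{α/2}).
d·√(n/2) = 0.50 × √(122/2) = 0.50 × 7.810 = 3.905.
z_β = 3.905 − 2.241 = 1.664.
Power = Φ(1.664) = 0.952.

power ≈ 0.95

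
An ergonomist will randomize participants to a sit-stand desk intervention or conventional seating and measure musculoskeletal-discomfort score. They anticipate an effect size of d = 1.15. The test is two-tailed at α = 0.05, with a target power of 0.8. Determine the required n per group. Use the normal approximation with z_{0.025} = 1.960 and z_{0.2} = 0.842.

n = 12 per group

For two independent groups with equal n: n = 2·((z_{α/2} + z_β) / d)².
z_{α/2} + z_β = 1.960 + 0.842 = 2.802.
n = 2 × (2.802 / 1.15)² = 2 × 2.437² = 2 × 5.94 = 11.9.
Round up to the next whole participant.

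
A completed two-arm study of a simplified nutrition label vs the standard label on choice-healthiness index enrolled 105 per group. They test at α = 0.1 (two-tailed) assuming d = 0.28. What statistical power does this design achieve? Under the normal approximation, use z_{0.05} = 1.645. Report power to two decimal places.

For two equal groups, power = Φ(d·√(n/2) − z_{α/2}).
d·√(n/2) = 0.28 × √(105/2) = 0.28 × 7.246 = 2.029.
z_β = 2.029 − 1.645 = 0.384.
Power = Φ(0.384) = 0.649.

power ≈ 0.65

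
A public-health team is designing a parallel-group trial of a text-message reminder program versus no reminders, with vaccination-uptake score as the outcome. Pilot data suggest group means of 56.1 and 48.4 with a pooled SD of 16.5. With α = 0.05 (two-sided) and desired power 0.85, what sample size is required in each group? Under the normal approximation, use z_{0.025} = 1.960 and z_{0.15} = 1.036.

n = 83 per group

Cohen's d = |M₁ − M₂| / SD_pooled = |56.1 − 48.4| / 16.5 = 7.7 / 16.5 = 0.467.
For two independent groups with equal n: n = 2·((z_{α/2} + z_β) / d)².
z_{α/2} + z_β = 1.960 + 1.036 = 2.996.
n = 2 × (2.996 / 0.467)² = 2 × 6.415² = 2 × 41.16 = 82.3.
Round up to the next whole participant.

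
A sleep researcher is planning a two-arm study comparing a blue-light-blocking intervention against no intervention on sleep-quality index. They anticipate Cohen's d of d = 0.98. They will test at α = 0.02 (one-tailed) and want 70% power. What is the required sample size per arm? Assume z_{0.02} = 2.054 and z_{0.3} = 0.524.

n = 14 per group

For two independent groups with equal n: n = 2·((z_{α} + z_β) / d)².
z_{α} + z_β = 2.054 + 0.524 = 2.578.
n = 2 × (2.578 / 0.98)² = 2 × 2.631² = 2 × 6.92 = 13.8.
Round up to the next whole participant.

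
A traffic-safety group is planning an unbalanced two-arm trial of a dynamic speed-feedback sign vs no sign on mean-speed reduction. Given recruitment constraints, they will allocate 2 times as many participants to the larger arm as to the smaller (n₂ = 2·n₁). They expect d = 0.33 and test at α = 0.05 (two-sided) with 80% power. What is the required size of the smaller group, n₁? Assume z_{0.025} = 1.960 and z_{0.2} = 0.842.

n₁ = 109

With allocation ratio k = n₂/n₁ = 2, Var(x̄₁−x̄₂) = σ²(1/n₁ + 1/(k·n₁)) = σ²·(k+1)/(k·n₁).
So n₁ = (1 + 1/k)·((z_{α/2} + z_β)/d)² = 1.500 × (2.802/0.33)².
n₁ = 1.500 × 72.10 = 108.1.
Round up: n₁ = 109, giving n₂ = 2 × 109 = 218.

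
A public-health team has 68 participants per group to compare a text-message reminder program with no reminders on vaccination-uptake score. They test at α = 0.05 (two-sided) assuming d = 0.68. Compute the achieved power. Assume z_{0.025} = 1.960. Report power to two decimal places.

power ≈ 0.98

For two equal groups, power = Φ(d·√(n/2) − z_{α/2}).
d·√(n/2) = 0.68 × √(68/2) = 0.68 × 5.831 = 3.965.
z_β = 3.965 − 1.960 = 2.005.
Power = Φ(2.005) = 0.978.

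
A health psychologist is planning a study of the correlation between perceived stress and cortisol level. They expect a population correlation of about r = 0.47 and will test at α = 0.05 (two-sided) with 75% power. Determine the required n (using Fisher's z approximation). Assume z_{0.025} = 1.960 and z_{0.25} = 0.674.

Fisher's z: C = ½·ln((1+r)/(1−r)) = ½·ln(2.7736) = 0.5101.
n = ((z_{α/2} + z_β)/C)² + 3.
(1.960 + 0.674) / 0.5101 = 2.634 / 0.5101 = 5.164.
n = 5.164² + 3 = 26.66 + 3 = 29.7.
Round up.

n = 30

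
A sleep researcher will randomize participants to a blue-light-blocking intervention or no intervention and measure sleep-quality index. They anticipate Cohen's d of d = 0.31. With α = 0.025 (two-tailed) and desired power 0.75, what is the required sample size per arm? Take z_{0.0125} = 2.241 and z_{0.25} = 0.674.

For two independent groups with equal n: n = 2·((z_{α/2} + z_β) / d)².
z_{α/2} + z_β = 2.241 + 0.674 = 2.915.
n = 2 × (2.915 / 0.31)² = 2 × 9.403² = 2 × 88.42 = 176.8.
Round up to the next whole participant.

n = 177 per group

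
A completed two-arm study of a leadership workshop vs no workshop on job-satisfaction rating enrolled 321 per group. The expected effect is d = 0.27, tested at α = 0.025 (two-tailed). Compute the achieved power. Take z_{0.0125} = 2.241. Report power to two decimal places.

power ≈ 0.88

For two equal groups, power = Φ(d·√(n/2) − z_{α/2}).
d·√(n/2) = 0.27 × √(321/2) = 0.27 × 12.669 = 3.421.
z_β = 3.421 − 2.241 = 1.180.
Power = Φ(1.180) = 0.881.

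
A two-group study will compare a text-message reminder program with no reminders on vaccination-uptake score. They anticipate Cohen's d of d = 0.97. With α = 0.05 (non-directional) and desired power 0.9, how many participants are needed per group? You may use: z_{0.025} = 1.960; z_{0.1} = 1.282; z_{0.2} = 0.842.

For two independent groups with equal n: n = 2·((z_{α/2} + z_β) / d)².
z_{α/2} + z_β = 1.960 + 1.282 = 3.242.
n = 2 × (3.242 / 0.97)² = 2 × 3.342² = 2 × 11.17 = 22.3.
Round up to the next whole participant.

n = 23 per group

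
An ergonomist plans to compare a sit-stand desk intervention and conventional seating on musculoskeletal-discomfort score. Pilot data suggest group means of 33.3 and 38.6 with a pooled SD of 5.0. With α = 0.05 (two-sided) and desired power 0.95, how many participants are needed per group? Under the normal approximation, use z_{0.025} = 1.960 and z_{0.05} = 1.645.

n = 24 per group

Cohen's d = |M₁ − M₂| / SD_pooled = |33.3 − 38.6| / 5.0 = 5.3 / 5.0 = 1.060.
For two independent groups with equal n: n = 2·((z_{α/2} + z_β) / d)².
z_{α/2} + z_β = 1.960 + 1.645 = 3.605.
n = 2 × (3.605 / 1.060)² = 2 × 3.401² = 2 × 11.57 = 23.1.
Round up to the next whole participant.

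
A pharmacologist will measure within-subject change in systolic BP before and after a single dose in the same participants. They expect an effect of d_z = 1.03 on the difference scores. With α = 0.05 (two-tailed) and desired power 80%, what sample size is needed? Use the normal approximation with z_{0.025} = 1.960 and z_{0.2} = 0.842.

For a paired (one-sample on differences) test: n = ((z_{α/2} + z_β) / d)².
z_{α/2} + z_β = 1.960 + 0.842 = 2.802.
n = (2.802 / 1.03)² = 2.720² = 7.40.
Round up.

n = 8 pairs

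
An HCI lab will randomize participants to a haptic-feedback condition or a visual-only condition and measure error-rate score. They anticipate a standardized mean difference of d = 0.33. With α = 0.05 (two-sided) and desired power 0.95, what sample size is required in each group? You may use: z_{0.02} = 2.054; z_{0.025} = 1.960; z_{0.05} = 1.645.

For two independent groups with equal n: n = 2·((z_{α/2} + z_β) / d)².
z_{α/2} + z_β = 1.960 + 1.645 = 3.605.
n = 2 × (3.605 / 0.33)² = 2 × 10.924² = 2 × 119.34 = 238.7.
Round up to the next whole participant.

n = 239 per group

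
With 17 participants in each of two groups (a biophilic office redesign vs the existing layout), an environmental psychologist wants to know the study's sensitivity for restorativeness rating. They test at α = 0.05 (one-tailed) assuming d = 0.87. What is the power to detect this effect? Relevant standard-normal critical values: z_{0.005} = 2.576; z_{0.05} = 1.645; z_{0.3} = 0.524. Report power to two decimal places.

For two equal groups, power = Φ(d·√(n/2) − z_{α}).
d·√(n/2) = 0.87 × √(17/2) = 0.87 × 2.915 = 2.536.
z_β = 2.536 − 1.645 = 0.891.
Power = Φ(0.891) = 0.814.

power ≈ 0.81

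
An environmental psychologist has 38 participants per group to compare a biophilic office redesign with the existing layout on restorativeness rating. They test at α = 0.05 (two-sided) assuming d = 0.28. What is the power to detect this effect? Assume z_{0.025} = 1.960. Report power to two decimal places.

For two equal groups, power = Φ(d·√(n/2) − z_{α/2}).
d·√(n/2) = 0.28 × √(38/2) = 0.28 × 4.359 = 1.220.
z_β = 1.220 − 1.960 = -0.740.
Power = Φ(-0.740) = 0.230.

power ≈ 0.23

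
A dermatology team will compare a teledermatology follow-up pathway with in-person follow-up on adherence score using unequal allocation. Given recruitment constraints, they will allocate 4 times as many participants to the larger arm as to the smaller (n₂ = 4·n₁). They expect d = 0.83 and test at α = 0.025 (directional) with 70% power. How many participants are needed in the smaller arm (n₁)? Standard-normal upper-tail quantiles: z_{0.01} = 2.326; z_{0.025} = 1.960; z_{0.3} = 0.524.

With allocation ratio k = n₂/n₁ = 4, Var(x̄₁−x̄₂) = σ²(1/n₁ + 1/(k·n₁)) = σ²·(k+1)/(k·n₁).
So n₁ = (1 + 1/k)·((z_{α} + z_β)/d)² = 1.250 × (2.484/0.83)².
n₁ = 1.250 × 8.96 = 11.2.
Round up: n₁ = 12, giving n₂ = 4 × 12 = 48.

n₁ = 12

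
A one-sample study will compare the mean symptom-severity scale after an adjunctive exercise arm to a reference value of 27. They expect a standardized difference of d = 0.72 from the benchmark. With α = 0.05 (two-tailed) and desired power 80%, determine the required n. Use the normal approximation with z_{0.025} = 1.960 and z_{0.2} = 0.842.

n = 16

For a one-sample test: n = ((z_{α/2} + z_β) / d)².
z_{α/2} + z_β = 1.960 + 0.842 = 2.802.
n = (2.802 / 0.72)² = 3.892² = 15.15.
Round up.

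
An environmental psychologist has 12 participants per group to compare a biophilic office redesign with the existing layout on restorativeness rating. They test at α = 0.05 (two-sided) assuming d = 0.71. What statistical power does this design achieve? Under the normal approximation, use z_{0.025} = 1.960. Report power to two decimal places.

power ≈ 0.41

For two equal groups, power = Φ(d·√(n/2) − z_{α/2}).
d·√(n/2) = 0.71 × √(12/2) = 0.71 × 2.449 = 1.739.
z_β = 1.739 − 1.960 = -0.221.
Power = Φ(-0.221) = 0.413.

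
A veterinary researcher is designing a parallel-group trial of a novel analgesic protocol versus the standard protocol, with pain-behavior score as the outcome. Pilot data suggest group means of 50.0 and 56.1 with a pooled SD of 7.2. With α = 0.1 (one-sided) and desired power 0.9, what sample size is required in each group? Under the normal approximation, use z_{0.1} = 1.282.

Cohen's d = |M₁ − M₂| / SD_pooled = |50.0 − 56.1| / 7.2 = 6.1 / 7.2 = 0.847.
For two independent groups with equal n: n = 2·((z_{α} + z_β) / d)².
z_{α} + z_β = 1.282 + 1.282 = 2.564.
n = 2 × (2.564 / 0.847)² = 2 × 3.027² = 2 × 9.16 = 18.3.
Round up to the next whole participant.

n = 19 per group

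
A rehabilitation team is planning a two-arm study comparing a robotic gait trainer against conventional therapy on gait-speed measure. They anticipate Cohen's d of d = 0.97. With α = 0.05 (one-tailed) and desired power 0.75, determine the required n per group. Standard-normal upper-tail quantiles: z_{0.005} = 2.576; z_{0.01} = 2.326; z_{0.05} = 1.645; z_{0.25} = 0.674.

n = 12 per group

For two independent groups with equal n: n = 2·((z_{α} + z_β) / d)².
z_{α} + z_β = 1.645 + 0.674 = 2.319.
n = 2 × (2.319 / 0.97)² = 2 × 2.391² = 2 × 5.72 = 11.4.
Round up to the next whole participant.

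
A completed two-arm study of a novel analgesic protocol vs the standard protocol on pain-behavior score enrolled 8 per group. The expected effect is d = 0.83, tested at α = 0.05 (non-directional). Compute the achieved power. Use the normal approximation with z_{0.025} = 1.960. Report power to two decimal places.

For two equal groups, power = Φ(d·√(n/2) − z_{α/2}).
d·√(n/2) = 0.83 × √(8/2) = 0.83 × 2.000 = 1.660.
z_β = 1.660 − 1.960 = -0.300.
Power = Φ(-0.300) = 0.382.

power ≈ 0.38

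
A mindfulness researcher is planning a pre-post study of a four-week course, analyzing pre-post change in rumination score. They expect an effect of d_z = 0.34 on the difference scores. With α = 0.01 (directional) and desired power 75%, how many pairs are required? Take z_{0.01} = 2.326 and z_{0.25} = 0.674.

n = 78 pairs

For a paired (one-sample on differences) test: n = ((z_{α} + z_β) / d)².
z_{α} + z_β = 2.326 + 0.674 = 3.000.
n = (3.000 / 0.34)² = 8.824² = 77.85.
Round up.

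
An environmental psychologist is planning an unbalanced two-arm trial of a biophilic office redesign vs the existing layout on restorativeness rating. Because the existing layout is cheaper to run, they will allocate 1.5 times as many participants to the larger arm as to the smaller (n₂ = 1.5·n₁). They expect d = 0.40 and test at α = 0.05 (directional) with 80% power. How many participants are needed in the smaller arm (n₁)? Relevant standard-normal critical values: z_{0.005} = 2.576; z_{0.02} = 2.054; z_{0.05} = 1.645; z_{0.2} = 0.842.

With allocation ratio k = n₂/n₁ = 1.5, Var(x̄₁−x̄₂) = σ²(1/n₁ + 1/(k·n₁)) = σ²·(k+1)/(k·n₁).
So n₁ = (1 + 1/k)·((z_{α} + z_β)/d)² = 1.667 × (2.487/0.40)².
n₁ = 1.667 × 38.66 = 64.4.
Round up: n₁ = 65, giving n₂ = ⌈1.5 × 65⌉ = ⌈97.5⌉ = 98.

n₁ = 65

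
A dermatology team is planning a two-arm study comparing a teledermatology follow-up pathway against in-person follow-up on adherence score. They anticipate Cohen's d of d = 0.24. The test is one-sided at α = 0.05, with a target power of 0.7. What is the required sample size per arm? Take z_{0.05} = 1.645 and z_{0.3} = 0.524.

n = 164 per group

For two independent groups with equal n: n = 2·((z_{α} + z_β) / d)².
z_{α} + z_β = 1.645 + 0.524 = 2.169.
n = 2 × (2.169 / 0.24)² = 2 × 9.037² = 2 × 81.68 = 163.4.
Round up to the next whole participant.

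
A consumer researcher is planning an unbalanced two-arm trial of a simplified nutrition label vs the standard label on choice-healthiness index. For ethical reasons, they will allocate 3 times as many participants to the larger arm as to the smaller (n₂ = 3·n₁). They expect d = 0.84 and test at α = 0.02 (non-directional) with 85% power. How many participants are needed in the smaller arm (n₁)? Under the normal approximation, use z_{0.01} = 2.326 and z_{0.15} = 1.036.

n₁ = 22

With allocation ratio k = n₂/n₁ = 3, Var(x̄₁−x̄₂) = σ²(1/n₁ + 1/(k·n₁)) = σ²·(k+1)/(k·n₁).
So n₁ = (1 + 1/k)·((z_{α/2} + z_β)/d)² = 1.333 × (3.362/0.84)².
n₁ = 1.333 × 16.02 = 21.4.
Round up: n₁ = 22, giving n₂ = 3 × 22 = 66.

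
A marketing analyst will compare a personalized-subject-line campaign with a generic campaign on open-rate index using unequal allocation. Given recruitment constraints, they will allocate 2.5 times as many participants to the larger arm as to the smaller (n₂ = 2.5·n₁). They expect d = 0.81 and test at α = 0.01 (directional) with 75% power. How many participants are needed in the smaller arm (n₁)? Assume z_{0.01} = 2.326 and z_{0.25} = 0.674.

n₁ = 20

With allocation ratio k = n₂/n₁ = 2.5, Var(x̄₁−x̄₂) = σ²(1/n₁ + 1/(k·n₁)) = σ²·(k+1)/(k·n₁).
So n₁ = (1 + 1/k)·((z_{α} + z_β)/d)² = 1.400 × (3.000/0.81)².
n₁ = 1.400 × 13.72 = 19.2.
Round up: n₁ = 20, giving n₂ = 2.5 × 20 = 50.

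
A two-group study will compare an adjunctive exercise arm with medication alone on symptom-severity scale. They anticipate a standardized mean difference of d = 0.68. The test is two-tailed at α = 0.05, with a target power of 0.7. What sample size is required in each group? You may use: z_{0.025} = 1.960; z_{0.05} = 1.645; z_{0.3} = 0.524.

n = 27 per group

For two independent groups with equal n: n = 2·((z_{α/2} + z_β) / d)².
z_{α/2} + z_β = 1.960 + 0.524 = 2.484.
n = 2 × (2.484 / 0.68)² = 2 × 3.653² = 2 × 13.34 = 26.7.
Round up to the next whole participant.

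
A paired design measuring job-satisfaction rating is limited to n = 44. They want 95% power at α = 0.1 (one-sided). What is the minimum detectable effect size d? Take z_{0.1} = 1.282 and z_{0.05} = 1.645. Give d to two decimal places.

d_min ≈ 0.44

For a single sample (or paired design) of n = 44: d_min = (z_{α} + z_β)/√n.
z-sum = 1.282 + 1.645 = 2.927.
d_min = 2.927 / √44 = 2.927 / 6.633 = 0.441.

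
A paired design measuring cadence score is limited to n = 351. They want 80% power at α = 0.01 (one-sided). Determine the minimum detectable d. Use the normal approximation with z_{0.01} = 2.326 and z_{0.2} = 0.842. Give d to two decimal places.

For a single sample (or paired design) of n = 351: d_min = (z_{α} + z_β)/√n.
z-sum = 2.326 + 0.842 = 3.168.
d_min = 3.168 / √351 = 3.168 / 18.735 = 0.169.

d_min ≈ 0.17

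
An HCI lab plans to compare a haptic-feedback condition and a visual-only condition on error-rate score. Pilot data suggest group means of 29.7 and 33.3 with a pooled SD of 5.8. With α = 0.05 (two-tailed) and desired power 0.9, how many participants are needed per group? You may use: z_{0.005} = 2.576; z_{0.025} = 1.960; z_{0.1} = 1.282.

Cohen's d = |M₁ − M₂| / SD_pooled = |29.7 − 33.3| / 5.8 = 3.6 / 5.8 = 0.621.
For two independent groups with equal n: n = 2·((z_{α/2} + z_β) / d)².
z_{α/2} + z_β = 1.960 + 1.282 = 3.242.
n = 2 × (3.242 / 0.621)² = 2 × 5.221² = 2 × 27.25 = 54.5.
Round up to the next whole participant.

n = 55 per group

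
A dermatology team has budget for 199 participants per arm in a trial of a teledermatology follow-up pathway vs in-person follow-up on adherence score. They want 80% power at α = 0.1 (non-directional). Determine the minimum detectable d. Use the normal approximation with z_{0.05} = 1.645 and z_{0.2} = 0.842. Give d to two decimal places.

d_min ≈ 0.25

For two independent groups of n = 199 each: d_min = (z_{α/2} + z_β)·√(2/n).
z-sum = 1.645 + 0.842 = 2.487.
d_min = 2.487 × √(2/199) = 2.487 × 0.1003 = 0.249.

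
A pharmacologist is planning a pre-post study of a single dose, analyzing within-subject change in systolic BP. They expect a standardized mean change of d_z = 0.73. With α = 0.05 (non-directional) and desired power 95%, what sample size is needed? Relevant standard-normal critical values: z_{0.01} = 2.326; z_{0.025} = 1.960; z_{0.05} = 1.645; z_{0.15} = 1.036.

For a paired (one-sample on differences) test: n = ((z_{α/2} + z_β) / d)².
z_{α/2} + z_β = 1.960 + 1.645 = 3.605.
n = (3.605 / 0.73)² = 4.938² = 24.39.
Round up.

n = 25 pairs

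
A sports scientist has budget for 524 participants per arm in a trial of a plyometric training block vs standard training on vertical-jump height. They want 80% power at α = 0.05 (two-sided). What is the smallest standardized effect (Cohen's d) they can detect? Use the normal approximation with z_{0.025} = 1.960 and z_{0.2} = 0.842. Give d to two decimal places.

d_min ≈ 0.17

For two independent groups of n = 524 each: d_min = (z_{α/2} + z_β)·√(2/n).
z-sum = 1.960 + 0.842 = 2.802.
d_min = 2.802 × √(2/524) = 2.802 × 0.0618 = 0.173.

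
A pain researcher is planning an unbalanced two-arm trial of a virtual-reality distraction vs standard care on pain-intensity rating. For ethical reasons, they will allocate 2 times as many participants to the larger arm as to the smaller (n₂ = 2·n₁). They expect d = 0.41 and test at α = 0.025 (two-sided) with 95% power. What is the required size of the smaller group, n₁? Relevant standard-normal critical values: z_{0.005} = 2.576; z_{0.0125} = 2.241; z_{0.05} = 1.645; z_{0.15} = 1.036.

n₁ = 135

With allocation ratio k = n₂/n₁ = 2, Var(x̄₁−x̄₂) = σ²(1/n₁ + 1/(k·n₁)) = σ²·(k+1)/(k·n₁).
So n₁ = (1 + 1/k)·((z_{α/2} + z_β)/d)² = 1.500 × (3.886/0.41)².
n₁ = 1.500 × 89.83 = 134.8.
Round up: n₁ = 135, giving n₂ = 2 × 135 = 270.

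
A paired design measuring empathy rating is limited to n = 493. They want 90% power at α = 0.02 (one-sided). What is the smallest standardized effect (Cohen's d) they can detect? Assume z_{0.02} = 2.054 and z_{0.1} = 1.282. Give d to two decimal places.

d_min ≈ 0.15

For a single sample (or paired design) of n = 493: d_min = (z_{α} + z_β)/√n.
z-sum = 2.054 + 1.282 = 3.336.
d_min = 3.336 / √493 = 3.336 / 22.204 = 0.150.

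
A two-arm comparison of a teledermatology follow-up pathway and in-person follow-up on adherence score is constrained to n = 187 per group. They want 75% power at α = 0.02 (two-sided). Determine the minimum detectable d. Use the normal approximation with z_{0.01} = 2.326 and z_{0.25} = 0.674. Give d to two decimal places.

For two independent groups of n = 187 each: d_min = (z_{α/2} + z_β)·√(2/n).
z-sum = 2.326 + 0.674 = 3.000.
d_min = 3.000 × √(2/187) = 3.000 × 0.1034 = 0.310.

d_min ≈ 0.31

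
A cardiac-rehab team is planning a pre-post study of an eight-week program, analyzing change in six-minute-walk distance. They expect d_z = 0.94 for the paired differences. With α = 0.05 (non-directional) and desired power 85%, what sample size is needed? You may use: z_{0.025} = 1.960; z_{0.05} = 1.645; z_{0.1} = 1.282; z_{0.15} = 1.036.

For a paired (one-sample on differences) test: n = ((z_{α/2} + z_β) / d)².
z_{α/2} + z_β = 1.960 + 1.036 = 2.996.
n = (2.996 / 0.94)² = 3.187² = 10.16.
Round up.

n = 11 pairs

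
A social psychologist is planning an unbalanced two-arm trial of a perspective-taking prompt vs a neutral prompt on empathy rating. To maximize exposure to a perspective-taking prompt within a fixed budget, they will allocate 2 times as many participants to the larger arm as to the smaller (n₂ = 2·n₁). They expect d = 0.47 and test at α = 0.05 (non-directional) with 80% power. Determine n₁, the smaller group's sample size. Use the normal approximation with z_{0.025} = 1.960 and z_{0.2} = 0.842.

n₁ = 54

With allocation ratio k = n₂/n₁ = 2, Var(x̄₁−x̄₂) = σ²(1/n₁ + 1/(k·n₁)) = σ²·(k+1)/(k·n₁).
So n₁ = (1 + 1/k)·((z_{α/2} + z_β)/d)² = 1.500 × (2.802/0.47)².
n₁ = 1.500 × 35.54 = 53.3.
Round up: n₁ = 54, giving n₂ = 2 × 54 = 108.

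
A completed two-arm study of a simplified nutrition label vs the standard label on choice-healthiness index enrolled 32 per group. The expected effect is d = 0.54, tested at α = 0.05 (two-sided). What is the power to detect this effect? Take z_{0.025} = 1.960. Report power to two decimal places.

For two equal groups, power = Φ(d·√(n/2) − z_{α/2}).
d·√(n/2) = 0.54 × √(32/2) = 0.54 × 4.000 = 2.160.
z_β = 2.160 − 1.960 = 0.200.
Power = Φ(0.200) = 0.579.

power ≈ 0.58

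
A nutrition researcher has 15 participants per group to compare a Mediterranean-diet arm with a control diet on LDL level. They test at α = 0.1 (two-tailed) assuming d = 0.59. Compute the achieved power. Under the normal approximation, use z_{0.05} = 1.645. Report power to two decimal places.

power ≈ 0.49

For two equal groups, power = Φ(d·√(n/2) − z_{α/2}).
d·√(n/2) = 0.59 × √(15/2) = 0.59 × 2.739 = 1.616.
z_β = 1.616 − 1.645 = -0.029.
Power = Φ(-0.029) = 0.488.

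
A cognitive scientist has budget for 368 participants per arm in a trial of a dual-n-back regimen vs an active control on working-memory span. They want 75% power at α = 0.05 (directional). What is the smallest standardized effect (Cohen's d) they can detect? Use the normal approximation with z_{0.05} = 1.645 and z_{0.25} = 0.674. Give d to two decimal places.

For two independent groups of n = 368 each: d_min = (z_{α} + z_β)·√(2/n).
z-sum = 1.645 + 0.674 = 2.319.
d_min = 2.319 × √(2/368) = 2.319 × 0.0737 = 0.171.

d_min ≈ 0.17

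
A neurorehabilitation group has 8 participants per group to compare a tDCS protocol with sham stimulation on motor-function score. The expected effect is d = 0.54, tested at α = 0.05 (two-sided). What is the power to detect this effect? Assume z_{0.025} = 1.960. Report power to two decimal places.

For two equal groups, power = Φ(d·√(n/2) − z_{α/2}).
d·√(n/2) = 0.54 × √(8/2) = 0.54 × 2.000 = 1.080.
z_β = 1.080 − 1.960 = -0.880.
Power = Φ(-0.880) = 0.189.

power ≈ 0.19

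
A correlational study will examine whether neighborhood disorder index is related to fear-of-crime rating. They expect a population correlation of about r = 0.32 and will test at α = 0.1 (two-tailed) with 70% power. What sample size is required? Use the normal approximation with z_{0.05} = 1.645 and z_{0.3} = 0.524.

n = 46

Fisher's z: C = ½·ln((1+r)/(1−r)) = ½·ln(1.9412) = 0.3316.
n = ((z_{α/2} + z_β)/C)² + 3.
(1.645 + 0.524) / 0.3316 = 2.169 / 0.3316 = 6.541.
n = 6.541² + 3 = 42.78 + 3 = 45.8.
Round up.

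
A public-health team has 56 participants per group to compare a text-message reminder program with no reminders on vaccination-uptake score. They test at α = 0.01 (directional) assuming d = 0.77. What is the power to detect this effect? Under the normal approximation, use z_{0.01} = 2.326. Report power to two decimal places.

power ≈ 0.96

For two equal groups, power = Φ(d·√(n/2) − z_{α}).
d·√(n/2) = 0.77 × √(56/2) = 0.77 × 5.292 = 4.074.
z_β = 4.074 − 2.326 = 1.748.
Power = Φ(1.748) = 0.960.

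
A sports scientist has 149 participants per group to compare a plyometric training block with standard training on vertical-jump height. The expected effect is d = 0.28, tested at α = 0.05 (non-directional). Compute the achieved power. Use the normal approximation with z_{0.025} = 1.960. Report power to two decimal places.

For two equal groups, power = Φ(d·√(n/2) − z_{α/2}).
d·√(n/2) = 0.28 × √(149/2) = 0.28 × 8.631 = 2.417.
z_β = 2.417 − 1.960 = 0.457.
Power = Φ(0.457) = 0.676.

power ≈ 0.68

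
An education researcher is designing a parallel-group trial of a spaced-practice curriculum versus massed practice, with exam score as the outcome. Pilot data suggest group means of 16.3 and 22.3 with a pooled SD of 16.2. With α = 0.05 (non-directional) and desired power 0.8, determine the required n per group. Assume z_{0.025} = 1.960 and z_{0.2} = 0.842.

n = 115 per group

Cohen's d = |M₁ − M₂| / SD_pooled = |16.3 − 22.3| / 16.2 = 6.0 / 16.2 = 0.370.
For two independent groups with equal n: n = 2·((z_{α/2} + z_β) / d)².
z_{α/2} + z_β = 1.960 + 0.842 = 2.802.
n = 2 × (2.802 / 0.370)² = 2 × 7.573² = 2 × 57.35 = 114.7.
Round up to the next whole participant.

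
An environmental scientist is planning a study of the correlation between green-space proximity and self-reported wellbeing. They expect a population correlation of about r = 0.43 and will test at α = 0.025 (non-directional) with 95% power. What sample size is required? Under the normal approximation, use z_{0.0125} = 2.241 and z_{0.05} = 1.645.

Fisher's z: C = ½·ln((1+r)/(1−r)) = ½·ln(2.5088) = 0.4599.
n = ((z_{α/2} + z_β)/C)² + 3.
(2.241 + 1.645) / 0.4599 = 3.886 / 0.4599 = 8.450.
n = 8.450² + 3 = 71.40 + 3 = 74.4.
Round up.

n = 75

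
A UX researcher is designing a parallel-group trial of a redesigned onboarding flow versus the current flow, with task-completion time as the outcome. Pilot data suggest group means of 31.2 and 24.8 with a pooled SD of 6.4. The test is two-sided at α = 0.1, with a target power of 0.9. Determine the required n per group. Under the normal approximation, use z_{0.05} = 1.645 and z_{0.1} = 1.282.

Cohen's d = |M₁ − M₂| / SD_pooled = |31.2 − 24.8| / 6.4 = 6.4 / 6.4 = 1.000.
For two independent groups with equal n: n = 2·((z_{α/2} + z_β) / d)².
z_{α/2} + z_β = 1.645 + 1.282 = 2.927.
n = 2 × (2.927 / 1.000)² = 2 × 2.927² = 2 × 8.57 = 17.1.
Round up to the next whole participant.

n = 18 per group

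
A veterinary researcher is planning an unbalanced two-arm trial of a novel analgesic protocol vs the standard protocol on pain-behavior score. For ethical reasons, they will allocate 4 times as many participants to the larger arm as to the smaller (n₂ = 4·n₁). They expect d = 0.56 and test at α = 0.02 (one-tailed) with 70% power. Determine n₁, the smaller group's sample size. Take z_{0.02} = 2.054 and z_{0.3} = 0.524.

With allocation ratio k = n₂/n₁ = 4, Var(x̄₁−x̄₂) = σ²(1/n₁ + 1/(k·n₁)) = σ²·(k+1)/(k·n₁).
So n₁ = (1 + 1/k)·((z_{α} + z_β)/d)² = 1.250 × (2.578/0.56)².
n₁ = 1.250 × 21.19 = 26.5.
Round up: n₁ = 27, giving n₂ = 4 × 27 = 108.

n₁ = 27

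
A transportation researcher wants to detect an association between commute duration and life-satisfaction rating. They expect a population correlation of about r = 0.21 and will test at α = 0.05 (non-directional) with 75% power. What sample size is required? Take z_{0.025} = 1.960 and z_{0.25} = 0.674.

n = 156

Fisher's z: C = ½·ln((1+r)/(1−r)) = ½·ln(1.5316) = 0.2132.
n = ((z_{α/2} + z_β)/C)² + 3.
(1.960 + 0.674) / 0.2132 = 2.634 / 0.2132 = 12.355.
n = 12.355² + 3 = 152.64 + 3 = 155.6.
Round up.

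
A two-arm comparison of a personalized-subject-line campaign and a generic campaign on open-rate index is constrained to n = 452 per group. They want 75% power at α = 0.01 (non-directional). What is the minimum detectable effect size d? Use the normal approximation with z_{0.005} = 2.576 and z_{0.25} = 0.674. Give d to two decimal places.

d_min ≈ 0.22

For two independent groups of n = 452 each: d_min = (z_{α/2} + z_β)·√(2/n).
z-sum = 2.576 + 0.674 = 3.250.
d_min = 3.250 × √(2/452) = 3.250 × 0.0665 = 0.216.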